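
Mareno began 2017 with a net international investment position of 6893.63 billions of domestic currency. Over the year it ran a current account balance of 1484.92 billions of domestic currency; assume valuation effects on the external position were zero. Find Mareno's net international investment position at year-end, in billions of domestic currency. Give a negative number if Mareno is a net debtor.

With no valuation effects, change in NIIP = current account = 1484.92
End-of-year NIIP = 6893.63 + 1484.92 = 8378.55

8378.55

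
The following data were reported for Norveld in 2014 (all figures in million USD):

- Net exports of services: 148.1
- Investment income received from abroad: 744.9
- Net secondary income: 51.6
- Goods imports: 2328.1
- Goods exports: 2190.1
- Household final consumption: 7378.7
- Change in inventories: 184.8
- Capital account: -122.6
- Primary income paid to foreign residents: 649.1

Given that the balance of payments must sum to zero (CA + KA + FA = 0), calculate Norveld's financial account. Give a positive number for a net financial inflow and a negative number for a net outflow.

Goods balance = 2190.1 - 2328.1 = -138.0
Services balance = 148.1
Trade balance (goods + services) = -138.0 + 148.1 = 10.1
Net primary income = 744.9 - 649.1 = 95.8
Net secondary income = 51.6
Current account = 10.1 + 95.8 + 51.6 = 157.5
Financial account = -(157.5 + (-122.6)) = -34.9

-34.9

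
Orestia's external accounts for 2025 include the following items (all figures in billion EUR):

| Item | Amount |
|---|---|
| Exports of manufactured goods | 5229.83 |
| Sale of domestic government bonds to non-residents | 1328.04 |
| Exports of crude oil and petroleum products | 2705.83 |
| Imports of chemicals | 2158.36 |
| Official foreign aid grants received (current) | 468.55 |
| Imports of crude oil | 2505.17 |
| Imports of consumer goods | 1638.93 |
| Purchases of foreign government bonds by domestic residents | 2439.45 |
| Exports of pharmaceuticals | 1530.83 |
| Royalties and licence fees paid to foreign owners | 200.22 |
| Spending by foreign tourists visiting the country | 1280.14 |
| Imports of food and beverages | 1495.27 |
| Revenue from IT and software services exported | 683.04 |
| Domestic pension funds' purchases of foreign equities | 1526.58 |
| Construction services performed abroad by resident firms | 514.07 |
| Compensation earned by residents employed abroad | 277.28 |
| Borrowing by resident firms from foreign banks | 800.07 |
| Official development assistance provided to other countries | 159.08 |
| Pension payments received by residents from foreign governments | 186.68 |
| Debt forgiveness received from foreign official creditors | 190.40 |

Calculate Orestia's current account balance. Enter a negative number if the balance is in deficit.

Goods: -1495.27 + 2705.83 + 1530.83 - 2158.36 - 1638.93 - 2505.17 + 5229.83 = 1668.76
Services: 1280.14 - 200.22 + 514.07 + 683.04 = 2277.03
Primary income: 277.28
Secondary income: 186.68 + 468.55 - 159.08 = 496.15
Current account = 1668.76 + 2277.03 + 277.28 + 496.15 = 4719.22
(Excluded from the current account — financial account: sale of domestic government bonds to non-residents 1328.04, purchases of foreign government bonds by domestic residents 2439.45, domestic pension funds' purchases of foreign equities 1526.58, borrowing by resident firms from foreign banks 800.07; capital account: debt forgiveness received from foreign official creditors 190.40.)

4719.22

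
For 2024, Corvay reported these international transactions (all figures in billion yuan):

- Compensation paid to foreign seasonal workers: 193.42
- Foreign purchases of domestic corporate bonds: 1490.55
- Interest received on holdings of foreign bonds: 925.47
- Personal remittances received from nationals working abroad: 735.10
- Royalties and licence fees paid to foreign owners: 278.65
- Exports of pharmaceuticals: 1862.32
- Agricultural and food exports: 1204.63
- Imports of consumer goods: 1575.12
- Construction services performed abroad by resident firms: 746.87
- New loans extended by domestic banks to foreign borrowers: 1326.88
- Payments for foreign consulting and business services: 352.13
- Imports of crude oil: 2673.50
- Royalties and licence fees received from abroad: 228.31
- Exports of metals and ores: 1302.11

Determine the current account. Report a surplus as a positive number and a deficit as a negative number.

1931.99

Goods: 1204.63 - 1575.12 + 1862.32 + 1302.11 - 2673.50 = 120.44
Services: 228.31 + 746.87 - 352.13 - 278.65 = 344.40
Primary income: -193.42 + 925.47 = 732.05
Secondary income: 735.10
Current account = 120.44 + 344.40 + 732.05 + 735.10 = 1931.99
(Excluded from the current account — financial account: foreign purchases of domestic corporate bonds 1490.55, new loans extended by domestic banks to foreign borrowers 1326.88.)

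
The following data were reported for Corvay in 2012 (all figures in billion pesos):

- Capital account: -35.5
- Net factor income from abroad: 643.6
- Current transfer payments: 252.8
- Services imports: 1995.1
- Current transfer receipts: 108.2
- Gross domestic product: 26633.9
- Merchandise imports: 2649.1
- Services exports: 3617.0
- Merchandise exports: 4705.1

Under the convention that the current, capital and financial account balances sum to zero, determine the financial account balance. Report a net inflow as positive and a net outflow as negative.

-4141.4

Goods balance = 4705.1 - 2649.1 = 2056.0
Services balance = 3617.0 - 1995.1 = 1621.9
Trade balance (goods + services) = 2056.0 + 1621.9 = 3677.9
Net primary income = 643.6
Net secondary income = 108.2 - 252.8 = -144.6
Current account = 3677.9 + 643.6 + (-144.6) = 4176.9
Financial account = -(4176.9 + (-35.5)) = -4141.4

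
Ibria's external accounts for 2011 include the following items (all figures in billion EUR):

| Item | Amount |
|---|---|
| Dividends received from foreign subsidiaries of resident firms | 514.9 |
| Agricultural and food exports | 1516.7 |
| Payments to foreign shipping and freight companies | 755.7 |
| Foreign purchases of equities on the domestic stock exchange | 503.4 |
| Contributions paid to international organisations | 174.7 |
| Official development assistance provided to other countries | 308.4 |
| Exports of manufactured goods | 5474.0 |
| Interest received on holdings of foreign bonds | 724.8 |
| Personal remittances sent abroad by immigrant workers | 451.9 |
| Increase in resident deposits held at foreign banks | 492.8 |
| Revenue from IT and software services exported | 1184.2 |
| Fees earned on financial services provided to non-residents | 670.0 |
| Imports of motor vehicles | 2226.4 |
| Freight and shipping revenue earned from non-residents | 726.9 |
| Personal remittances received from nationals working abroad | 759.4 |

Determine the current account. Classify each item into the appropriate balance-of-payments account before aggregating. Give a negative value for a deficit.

7653.8

Goods: 5474.0 - 2226.4 + 1516.7 = 4764.3
Services: -755.7 + 670.0 + 1184.2 + 726.9 = 1825.4
Primary income: 514.9 + 724.8 = 1239.7
Secondary income: -174.7 - 308.4 + 759.4 - 451.9 = -175.6
Current account = 4764.3 + 1825.4 + 1239.7 + (-175.6) = 7653.8
(Excluded from the current account — financial account: foreign purchases of equities on the domestic stock exchange 503.4, increase in resident deposits held at foreign banks 492.8.)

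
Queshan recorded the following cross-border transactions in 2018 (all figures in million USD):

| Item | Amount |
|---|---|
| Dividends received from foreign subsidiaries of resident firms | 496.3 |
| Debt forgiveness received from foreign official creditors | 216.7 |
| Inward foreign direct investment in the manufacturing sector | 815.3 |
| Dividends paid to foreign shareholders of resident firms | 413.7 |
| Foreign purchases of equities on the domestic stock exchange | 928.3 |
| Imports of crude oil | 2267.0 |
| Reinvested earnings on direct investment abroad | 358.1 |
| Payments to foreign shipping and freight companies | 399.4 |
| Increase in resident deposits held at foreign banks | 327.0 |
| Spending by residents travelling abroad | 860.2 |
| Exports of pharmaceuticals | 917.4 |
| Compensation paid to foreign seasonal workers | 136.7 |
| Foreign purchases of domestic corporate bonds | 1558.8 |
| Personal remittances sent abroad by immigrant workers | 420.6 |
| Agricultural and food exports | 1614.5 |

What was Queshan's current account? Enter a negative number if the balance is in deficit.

Goods: 917.4 - 2267.0 + 1614.5 = 264.9
Services: -399.4 - 860.2 = -1259.6
Primary income: 496.3 + 358.1 - 413.7 - 136.7 = 304.0
Secondary income: -420.6
Current account = 264.9 + (-1259.6) + 304.0 + (-420.6) = -1111.3
(Excluded from the current account — capital account: debt forgiveness received from foreign official creditors 216.7; financial account: inward foreign direct investment in the manufacturing sector 815.3, foreign purchases of equities on the domestic stock exchange 928.3, increase in resident deposits held at foreign banks 327.0, foreign purchases of domestic corporate bonds 1558.8.)

-1111.3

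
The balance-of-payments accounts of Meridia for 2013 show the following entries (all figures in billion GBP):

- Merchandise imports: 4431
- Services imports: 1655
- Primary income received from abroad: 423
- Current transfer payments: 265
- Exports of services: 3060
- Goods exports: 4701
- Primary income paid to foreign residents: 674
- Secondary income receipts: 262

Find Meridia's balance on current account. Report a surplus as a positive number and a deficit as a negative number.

1421

Goods balance = 4701 - 4431 = 270
Services balance = 3060 - 1655 = 1405
Trade balance (goods + services) = 270 + 1405 = 1675
Net primary income = 423 - 674 = -251
Net secondary income = 262 - 265 = -3
Current account = 1675 + (-251) + (-3) = 1421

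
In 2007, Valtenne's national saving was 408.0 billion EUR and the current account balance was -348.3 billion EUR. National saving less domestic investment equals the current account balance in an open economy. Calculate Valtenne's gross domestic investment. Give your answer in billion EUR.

756.3

I = S - CA = 408.0 - (-348.3) = 756.3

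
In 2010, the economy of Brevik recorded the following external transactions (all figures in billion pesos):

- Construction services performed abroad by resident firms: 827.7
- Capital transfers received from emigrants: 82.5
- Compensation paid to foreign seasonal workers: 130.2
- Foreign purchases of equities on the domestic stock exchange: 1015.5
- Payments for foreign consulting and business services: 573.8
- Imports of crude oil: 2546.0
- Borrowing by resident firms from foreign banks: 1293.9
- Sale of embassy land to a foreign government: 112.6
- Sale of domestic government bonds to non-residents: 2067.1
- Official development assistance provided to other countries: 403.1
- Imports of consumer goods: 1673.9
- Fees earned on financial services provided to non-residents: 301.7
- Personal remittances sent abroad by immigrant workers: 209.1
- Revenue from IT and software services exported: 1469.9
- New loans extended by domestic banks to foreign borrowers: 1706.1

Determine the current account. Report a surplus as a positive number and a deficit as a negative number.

-2936.8

Goods: -1673.9 - 2546.0 = -4219.9
Services: 1469.9 + 827.7 - 573.8 + 301.7 = 2025.5
Primary income: -130.2
Secondary income: -403.1 - 209.1 = -612.2
Current account = (-4219.9) + 2025.5 + (-130.2) + (-612.2) = -2936.8
(Excluded from the current account — capital account: capital transfers received from emigrants 82.5, sale of embassy land to a foreign government 112.6; financial account: foreign purchases of equities on the domestic stock exchange 1015.5, borrowing by resident firms from foreign banks 1293.9, sale of domestic government bonds to non-residents 2067.1, new loans extended by domestic banks to foreign borrowers 1706.1.)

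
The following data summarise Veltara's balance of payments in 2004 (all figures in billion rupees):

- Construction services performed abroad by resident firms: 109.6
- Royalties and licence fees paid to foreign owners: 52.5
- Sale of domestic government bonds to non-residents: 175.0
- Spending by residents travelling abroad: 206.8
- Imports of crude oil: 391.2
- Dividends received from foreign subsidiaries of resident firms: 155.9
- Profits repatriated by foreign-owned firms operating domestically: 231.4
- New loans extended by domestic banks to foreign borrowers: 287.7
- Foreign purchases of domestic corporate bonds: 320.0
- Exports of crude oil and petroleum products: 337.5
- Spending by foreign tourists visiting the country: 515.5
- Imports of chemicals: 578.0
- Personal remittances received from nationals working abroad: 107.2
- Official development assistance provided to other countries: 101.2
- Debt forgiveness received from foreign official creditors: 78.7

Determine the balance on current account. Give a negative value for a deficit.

Goods: -578.0 - 391.2 + 337.5 = -631.7
Services: 515.5 - 52.5 + 109.6 - 206.8 = 365.8
Primary income: -231.4 + 155.9 = -75.5
Secondary income: -101.2 + 107.2 = 6.0
Current account = (-631.7) + 365.8 + (-75.5) + 6.0 = -335.4
(Excluded from the current account — financial account: sale of domestic government bonds to non-residents 175.0, new loans extended by domestic banks to foreign borrowers 287.7, foreign purchases of domestic corporate bonds 320.0; capital account: debt forgiveness received from foreign official creditors 78.7.)

-335.4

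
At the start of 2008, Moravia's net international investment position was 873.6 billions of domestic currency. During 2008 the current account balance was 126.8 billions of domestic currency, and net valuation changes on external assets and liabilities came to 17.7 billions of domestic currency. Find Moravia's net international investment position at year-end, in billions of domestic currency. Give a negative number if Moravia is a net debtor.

1018.1

Change in NIIP = current account + net valuation change = 126.8 + 17.7 = 144.5
End-of-year NIIP = 873.6 + 144.5 = 1018.1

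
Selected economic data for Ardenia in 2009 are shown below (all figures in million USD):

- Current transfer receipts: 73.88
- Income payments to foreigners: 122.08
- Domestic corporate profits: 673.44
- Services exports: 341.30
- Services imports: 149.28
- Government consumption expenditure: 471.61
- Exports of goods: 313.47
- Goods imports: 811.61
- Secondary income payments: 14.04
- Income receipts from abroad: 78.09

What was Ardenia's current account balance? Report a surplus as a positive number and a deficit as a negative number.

Goods balance = 313.47 - 811.61 = -498.14
Services balance = 341.30 - 149.28 = 192.02
Trade balance (goods + services) = -498.14 + 192.02 = -306.12
Net primary income = 78.09 - 122.08 = -43.99
Net secondary income = 73.88 - 14.04 = 59.84
Current account = -306.12 + (-43.99) + 59.84 = -290.27

-290.27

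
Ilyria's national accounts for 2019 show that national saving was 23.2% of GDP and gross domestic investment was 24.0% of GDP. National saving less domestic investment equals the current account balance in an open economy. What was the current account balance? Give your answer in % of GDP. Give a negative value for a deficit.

-0.8

CA = S - I = 23.2 - 24.0 = -0.8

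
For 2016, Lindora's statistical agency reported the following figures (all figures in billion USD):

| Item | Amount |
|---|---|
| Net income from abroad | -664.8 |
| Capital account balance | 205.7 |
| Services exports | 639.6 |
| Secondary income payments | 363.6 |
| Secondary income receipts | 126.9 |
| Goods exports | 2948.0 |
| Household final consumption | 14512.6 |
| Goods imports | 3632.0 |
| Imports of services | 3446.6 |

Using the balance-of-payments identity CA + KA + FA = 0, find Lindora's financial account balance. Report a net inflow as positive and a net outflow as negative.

Goods balance = 2948.0 - 3632.0 = -684.0
Services balance = 639.6 - 3446.6 = -2807.0
Trade balance (goods + services) = -684.0 + (-2807.0) = -3491.0
Net primary income = -664.8
Net secondary income = 126.9 - 363.6 = -236.7
Current account = -3491.0 + (-664.8) + (-236.7) = -4392.5
Financial account = -(-4392.5 + 205.7) = 4186.8

4186.8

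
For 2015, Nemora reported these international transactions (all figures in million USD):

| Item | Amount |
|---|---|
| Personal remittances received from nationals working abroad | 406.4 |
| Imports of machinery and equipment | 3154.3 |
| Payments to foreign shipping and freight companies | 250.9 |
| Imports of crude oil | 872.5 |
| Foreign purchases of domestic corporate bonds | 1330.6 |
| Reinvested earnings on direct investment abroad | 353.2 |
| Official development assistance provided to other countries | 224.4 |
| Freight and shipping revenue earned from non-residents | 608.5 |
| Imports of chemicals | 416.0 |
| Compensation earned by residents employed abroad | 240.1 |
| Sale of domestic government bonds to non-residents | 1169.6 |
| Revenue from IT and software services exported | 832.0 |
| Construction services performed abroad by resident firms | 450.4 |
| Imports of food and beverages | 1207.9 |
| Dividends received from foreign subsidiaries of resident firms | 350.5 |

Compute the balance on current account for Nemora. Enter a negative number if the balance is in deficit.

Goods: -3154.3 - 1207.9 - 872.5 - 416.0 = -5650.7
Services: 832.0 + 450.4 - 250.9 + 608.5 = 1640.0
Primary income: 240.1 + 350.5 + 353.2 = 943.8
Secondary income: -224.4 + 406.4 = 182.0
Current account = (-5650.7) + 1640.0 + 943.8 + 182.0 = -2884.9
(Excluded from the current account — financial account: foreign purchases of domestic corporate bonds 1330.6, sale of domestic government bonds to non-residents 1169.6.)

-2884.9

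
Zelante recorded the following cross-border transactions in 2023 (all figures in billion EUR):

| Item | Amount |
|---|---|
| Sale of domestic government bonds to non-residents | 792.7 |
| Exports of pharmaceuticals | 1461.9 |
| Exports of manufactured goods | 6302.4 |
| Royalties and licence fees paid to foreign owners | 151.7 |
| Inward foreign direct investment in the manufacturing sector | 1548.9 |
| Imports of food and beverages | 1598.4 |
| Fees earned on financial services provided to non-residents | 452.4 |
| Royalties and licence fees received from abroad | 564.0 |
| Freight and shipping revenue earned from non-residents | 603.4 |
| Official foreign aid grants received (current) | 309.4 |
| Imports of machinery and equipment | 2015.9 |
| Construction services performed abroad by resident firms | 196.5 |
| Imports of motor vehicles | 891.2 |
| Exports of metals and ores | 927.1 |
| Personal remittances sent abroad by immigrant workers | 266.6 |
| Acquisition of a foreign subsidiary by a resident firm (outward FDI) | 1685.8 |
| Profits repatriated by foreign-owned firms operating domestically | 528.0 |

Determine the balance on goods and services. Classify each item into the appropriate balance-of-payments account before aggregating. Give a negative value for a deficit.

5850.5

Goods: 927.1 - 1598.4 + 1461.9 - 891.2 + 6302.4 - 2015.9 = 4185.9
Services: -151.7 + 196.5 + 452.4 + 603.4 + 564.0 = 1664.6
Trade balance = 4185.9 + 1664.6 = 5850.5
(Excluded from the trade balance — financial account: sale of domestic government bonds to non-residents 792.7, inward foreign direct investment in the manufacturing sector 1548.9, acquisition of a foreign subsidiary by a resident firm (outward FDI) 1685.8; secondary income: official foreign aid grants received (current) 309.4, personal remittances sent abroad by immigrant workers 266.6; primary income: profits repatriated by foreign-owned firms operating domestically 528.0.)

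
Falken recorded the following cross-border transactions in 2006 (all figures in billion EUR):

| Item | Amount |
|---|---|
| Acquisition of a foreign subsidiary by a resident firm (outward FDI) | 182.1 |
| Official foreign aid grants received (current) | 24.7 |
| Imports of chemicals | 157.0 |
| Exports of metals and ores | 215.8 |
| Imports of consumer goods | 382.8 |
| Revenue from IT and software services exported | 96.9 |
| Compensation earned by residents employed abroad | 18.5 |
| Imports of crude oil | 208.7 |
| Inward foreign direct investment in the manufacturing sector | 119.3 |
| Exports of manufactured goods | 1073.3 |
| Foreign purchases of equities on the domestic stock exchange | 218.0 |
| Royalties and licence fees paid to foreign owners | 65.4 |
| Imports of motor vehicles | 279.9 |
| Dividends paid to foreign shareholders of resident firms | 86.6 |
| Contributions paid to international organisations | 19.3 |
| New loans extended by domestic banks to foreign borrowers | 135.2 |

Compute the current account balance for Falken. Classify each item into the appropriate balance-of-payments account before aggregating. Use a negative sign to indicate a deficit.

229.5

Goods: -279.9 + 1073.3 - 382.8 - 157.0 - 208.7 + 215.8 = 260.7
Services: 96.9 - 65.4 = 31.5
Primary income: -86.6 + 18.5 = -68.1
Secondary income: -19.3 + 24.7 = 5.4
Current account = 260.7 + 31.5 + (-68.1) + 5.4 = 229.5
(Excluded from the current account — financial account: acquisition of a foreign subsidiary by a resident firm (outward FDI) 182.1, inward foreign direct investment in the manufacturing sector 119.3, foreign purchases of equities on the domestic stock exchange 218.0, new loans extended by domestic banks to foreign borrowers 135.2.)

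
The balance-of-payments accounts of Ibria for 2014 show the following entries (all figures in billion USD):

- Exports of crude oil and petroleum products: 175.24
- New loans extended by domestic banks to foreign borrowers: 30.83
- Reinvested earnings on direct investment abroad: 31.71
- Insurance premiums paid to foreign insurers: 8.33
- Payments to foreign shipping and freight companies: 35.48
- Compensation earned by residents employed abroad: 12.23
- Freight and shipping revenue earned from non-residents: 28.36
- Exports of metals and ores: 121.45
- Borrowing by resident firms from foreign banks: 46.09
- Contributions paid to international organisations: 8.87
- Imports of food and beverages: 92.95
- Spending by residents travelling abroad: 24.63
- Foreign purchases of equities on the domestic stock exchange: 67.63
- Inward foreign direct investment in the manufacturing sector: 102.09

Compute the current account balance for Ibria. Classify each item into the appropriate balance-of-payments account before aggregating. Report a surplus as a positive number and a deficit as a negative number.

Goods: -92.95 + 121.45 + 175.24 = 203.74
Services: 28.36 - 24.63 - 8.33 - 35.48 = -40.08
Primary income: 12.23 + 31.71 = 43.94
Secondary income: -8.87
Current account = 203.74 + (-40.08) + 43.94 + (-8.87) = 198.73
(Excluded from the current account — financial account: new loans extended by domestic banks to foreign borrowers 30.83, borrowing by resident firms from foreign banks 46.09, foreign purchases of equities on the domestic stock exchange 67.63, inward foreign direct investment in the manufacturing sector 102.09.)

198.73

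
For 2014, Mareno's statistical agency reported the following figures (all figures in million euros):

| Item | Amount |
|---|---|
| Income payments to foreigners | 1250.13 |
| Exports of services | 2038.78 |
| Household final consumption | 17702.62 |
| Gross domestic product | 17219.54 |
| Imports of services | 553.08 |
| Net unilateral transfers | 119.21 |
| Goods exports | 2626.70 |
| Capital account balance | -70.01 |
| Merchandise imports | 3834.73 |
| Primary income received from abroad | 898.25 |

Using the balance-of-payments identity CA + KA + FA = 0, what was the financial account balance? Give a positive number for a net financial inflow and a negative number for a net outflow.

Goods balance = 2626.70 - 3834.73 = -1208.03
Services balance = 2038.78 - 553.08 = 1485.70
Trade balance (goods + services) = -1208.03 + 1485.70 = 277.67
Net primary income = 898.25 - 1250.13 = -351.88
Net secondary income = 119.21
Current account = 277.67 + (-351.88) + 119.21 = 45.00
Financial account = -(45.00 + (-70.01)) = 25.01

25.01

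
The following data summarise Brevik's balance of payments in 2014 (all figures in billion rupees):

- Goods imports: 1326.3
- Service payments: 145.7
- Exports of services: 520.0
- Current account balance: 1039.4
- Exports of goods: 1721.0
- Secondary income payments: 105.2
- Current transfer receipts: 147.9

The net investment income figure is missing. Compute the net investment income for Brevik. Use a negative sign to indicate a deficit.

227.7

Current account = goods balance + services balance + net primary income + net secondary income
Sum of the known components = 811.7
Net investment income = CA - (known components) = 1039.4 - 811.7 = 227.7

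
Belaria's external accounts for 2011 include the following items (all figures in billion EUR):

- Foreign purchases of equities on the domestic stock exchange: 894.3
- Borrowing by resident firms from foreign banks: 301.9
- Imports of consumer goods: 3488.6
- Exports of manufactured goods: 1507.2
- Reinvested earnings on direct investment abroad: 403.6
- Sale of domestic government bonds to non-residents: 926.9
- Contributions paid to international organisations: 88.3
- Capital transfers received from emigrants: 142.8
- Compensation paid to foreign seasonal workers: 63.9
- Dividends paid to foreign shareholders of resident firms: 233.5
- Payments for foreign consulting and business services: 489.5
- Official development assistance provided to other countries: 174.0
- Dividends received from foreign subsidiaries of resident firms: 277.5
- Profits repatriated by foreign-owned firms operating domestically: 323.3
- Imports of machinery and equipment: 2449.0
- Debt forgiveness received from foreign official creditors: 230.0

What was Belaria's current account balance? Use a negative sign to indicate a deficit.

Goods: -3488.6 + 1507.2 - 2449.0 = -4430.4
Services: -489.5
Primary income: -233.5 - 323.3 + 403.6 - 63.9 + 277.5 = 60.4
Secondary income: -174.0 - 88.3 = -262.3
Current account = (-4430.4) + (-489.5) + 60.4 + (-262.3) = -5121.8
(Excluded from the current account — financial account: foreign purchases of equities on the domestic stock exchange 894.3, borrowing by resident firms from foreign banks 301.9, sale of domestic government bonds to non-residents 926.9; capital account: capital transfers received from emigrants 142.8, debt forgiveness received from foreign official creditors 230.0.)

-5121.8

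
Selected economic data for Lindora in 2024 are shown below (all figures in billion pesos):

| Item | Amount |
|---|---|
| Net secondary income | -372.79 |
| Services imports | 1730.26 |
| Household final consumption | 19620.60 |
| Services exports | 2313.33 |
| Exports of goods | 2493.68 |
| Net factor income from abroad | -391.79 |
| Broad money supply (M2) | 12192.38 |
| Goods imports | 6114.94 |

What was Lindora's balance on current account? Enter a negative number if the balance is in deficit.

-3802.77

Goods balance = 2493.68 - 6114.94 = -3621.26
Services balance = 2313.33 - 1730.26 = 583.07
Trade balance (goods + services) = -3621.26 + 583.07 = -3038.19
Net primary income = -391.79
Net secondary income = -372.79
Current account = -3038.19 + (-391.79) + (-372.79) = -3802.77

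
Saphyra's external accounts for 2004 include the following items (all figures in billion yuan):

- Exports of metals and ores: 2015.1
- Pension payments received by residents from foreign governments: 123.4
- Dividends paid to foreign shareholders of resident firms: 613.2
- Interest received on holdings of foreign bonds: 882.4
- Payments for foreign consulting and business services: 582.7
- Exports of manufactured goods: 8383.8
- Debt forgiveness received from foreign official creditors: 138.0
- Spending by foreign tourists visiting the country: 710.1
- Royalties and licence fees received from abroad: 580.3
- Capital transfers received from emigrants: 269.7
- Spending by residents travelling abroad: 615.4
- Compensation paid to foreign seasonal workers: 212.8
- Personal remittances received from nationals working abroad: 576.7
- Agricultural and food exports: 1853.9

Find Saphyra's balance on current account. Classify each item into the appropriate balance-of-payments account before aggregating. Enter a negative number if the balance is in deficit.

Goods: 1853.9 + 2015.1 + 8383.8 = 12252.8
Services: -582.7 - 615.4 + 710.1 + 580.3 = 92.3
Primary income: -613.2 - 212.8 + 882.4 = 56.4
Secondary income: 576.7 + 123.4 = 700.1
Current account = 12252.8 + 92.3 + 56.4 + 700.1 = 13101.6
(Excluded from the current account — capital account: debt forgiveness received from foreign official creditors 138.0, capital transfers received from emigrants 269.7.)

13101.6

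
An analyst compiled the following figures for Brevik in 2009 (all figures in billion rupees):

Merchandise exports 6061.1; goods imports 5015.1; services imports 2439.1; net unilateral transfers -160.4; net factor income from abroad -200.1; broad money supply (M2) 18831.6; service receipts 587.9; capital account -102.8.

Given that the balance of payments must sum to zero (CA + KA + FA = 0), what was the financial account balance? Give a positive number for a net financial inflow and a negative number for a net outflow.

Goods balance = 6061.1 - 5015.1 = 1046.0
Services balance = 587.9 - 2439.1 = -1851.2
Trade balance (goods + services) = 1046.0 + (-1851.2) = -805.2
Net primary income = -200.1
Net secondary income = -160.4
Current account = -805.2 + (-200.1) + (-160.4) = -1165.7
Financial account = -(-1165.7 + (-102.8)) = 1268.5

1268.5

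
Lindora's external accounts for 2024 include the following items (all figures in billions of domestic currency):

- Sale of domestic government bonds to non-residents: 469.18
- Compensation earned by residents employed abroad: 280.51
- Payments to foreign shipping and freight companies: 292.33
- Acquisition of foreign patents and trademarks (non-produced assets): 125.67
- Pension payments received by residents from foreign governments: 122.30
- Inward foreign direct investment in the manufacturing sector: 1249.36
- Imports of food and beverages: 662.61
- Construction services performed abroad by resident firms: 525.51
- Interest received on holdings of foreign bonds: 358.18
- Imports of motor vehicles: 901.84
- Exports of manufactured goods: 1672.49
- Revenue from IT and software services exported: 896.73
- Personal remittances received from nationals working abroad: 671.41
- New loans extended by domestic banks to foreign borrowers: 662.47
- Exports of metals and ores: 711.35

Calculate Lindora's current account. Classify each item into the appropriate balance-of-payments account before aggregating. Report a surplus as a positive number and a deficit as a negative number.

Goods: -901.84 + 1672.49 + 711.35 - 662.61 = 819.39
Services: 896.73 + 525.51 - 292.33 = 1129.91
Primary income: 280.51 + 358.18 = 638.69
Secondary income: 671.41 + 122.30 = 793.71
Current account = 819.39 + 1129.91 + 638.69 + 793.71 = 3381.70
(Excluded from the current account — financial account: sale of domestic government bonds to non-residents 469.18, inward foreign direct investment in the manufacturing sector 1249.36, new loans extended by domestic banks to foreign borrowers 662.47; capital account: acquisition of foreign patents and trademarks (non-produced assets) 125.67.)

3381.70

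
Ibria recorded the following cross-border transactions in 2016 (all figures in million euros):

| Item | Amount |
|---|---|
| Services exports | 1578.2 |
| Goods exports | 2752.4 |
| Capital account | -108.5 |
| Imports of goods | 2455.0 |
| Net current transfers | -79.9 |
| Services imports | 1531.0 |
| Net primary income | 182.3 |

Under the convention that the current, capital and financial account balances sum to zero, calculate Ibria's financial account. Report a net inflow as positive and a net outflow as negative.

-338.5

Goods balance = 2752.4 - 2455.0 = 297.4
Services balance = 1578.2 - 1531.0 = 47.2
Trade balance (goods + services) = 297.4 + 47.2 = 344.6
Net primary income = 182.3
Net secondary income = -79.9
Current account = 344.6 + 182.3 + (-79.9) = 447.0
Financial account = -(447.0 + (-108.5)) = -338.5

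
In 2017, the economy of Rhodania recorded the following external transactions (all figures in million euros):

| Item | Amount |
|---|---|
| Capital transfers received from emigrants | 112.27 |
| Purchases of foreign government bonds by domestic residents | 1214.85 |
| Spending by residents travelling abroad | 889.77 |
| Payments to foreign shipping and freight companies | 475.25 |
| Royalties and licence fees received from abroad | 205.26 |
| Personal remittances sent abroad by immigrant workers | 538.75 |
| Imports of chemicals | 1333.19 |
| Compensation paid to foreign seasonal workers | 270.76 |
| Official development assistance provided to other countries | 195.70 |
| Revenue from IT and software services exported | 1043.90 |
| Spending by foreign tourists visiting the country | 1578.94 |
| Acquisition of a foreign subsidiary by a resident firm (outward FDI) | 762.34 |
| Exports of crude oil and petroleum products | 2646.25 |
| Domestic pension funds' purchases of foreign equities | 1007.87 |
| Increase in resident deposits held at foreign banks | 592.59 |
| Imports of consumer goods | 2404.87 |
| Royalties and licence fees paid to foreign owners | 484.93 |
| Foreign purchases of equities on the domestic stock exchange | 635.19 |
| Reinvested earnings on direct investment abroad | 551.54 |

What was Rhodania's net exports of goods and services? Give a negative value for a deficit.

-113.66

Goods: -2404.87 + 2646.25 - 1333.19 = -1091.81
Services: -484.93 + 1578.94 + 205.26 + 1043.90 - 889.77 - 475.25 = 978.15
Trade balance = -1091.81 + 978.15 = -113.66
(Excluded from the trade balance — capital account: capital transfers received from emigrants 112.27; financial account: purchases of foreign government bonds by domestic residents 1214.85, acquisition of a foreign subsidiary by a resident firm (outward FDI) 762.34, domestic pension funds' purchases of foreign equities 1007.87, increase in resident deposits held at foreign banks 592.59, foreign purchases of equities on the domestic stock exchange 635.19; secondary income: personal remittances sent abroad by immigrant workers 538.75, official development assistance provided to other countries 195.70; primary income: compensation paid to foreign seasonal workers 270.76, reinvested earnings on direct investment abroad 551.54.)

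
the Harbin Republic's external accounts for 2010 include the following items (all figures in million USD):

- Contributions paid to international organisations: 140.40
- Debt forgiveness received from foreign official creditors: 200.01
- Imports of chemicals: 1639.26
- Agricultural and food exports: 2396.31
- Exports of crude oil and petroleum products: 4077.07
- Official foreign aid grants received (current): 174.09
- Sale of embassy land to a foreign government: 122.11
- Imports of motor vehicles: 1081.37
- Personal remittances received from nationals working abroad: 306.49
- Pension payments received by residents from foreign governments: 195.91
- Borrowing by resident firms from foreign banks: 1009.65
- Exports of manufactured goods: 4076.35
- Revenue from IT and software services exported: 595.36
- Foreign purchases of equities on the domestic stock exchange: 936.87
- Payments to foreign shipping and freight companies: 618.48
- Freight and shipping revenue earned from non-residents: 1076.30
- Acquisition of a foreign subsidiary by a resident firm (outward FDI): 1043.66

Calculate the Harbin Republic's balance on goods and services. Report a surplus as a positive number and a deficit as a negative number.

Goods: -1081.37 + 2396.31 + 4077.07 + 4076.35 - 1639.26 = 7829.10
Services: -618.48 + 595.36 + 1076.30 = 1053.18
Trade balance = 7829.10 + 1053.18 = 8882.28
(Excluded from the trade balance — secondary income: contributions paid to international organisations 140.40, official foreign aid grants received (current) 174.09, personal remittances received from nationals working abroad 306.49, pension payments received by residents from foreign governments 195.91; capital account: debt forgiveness received from foreign official creditors 200.01, sale of embassy land to a foreign government 122.11; financial account: borrowing by resident firms from foreign banks 1009.65, foreign purchases of equities on the domestic stock exchange 936.87, acquisition of a foreign subsidiary by a resident firm (outward FDI) 1043.66.)

8882.28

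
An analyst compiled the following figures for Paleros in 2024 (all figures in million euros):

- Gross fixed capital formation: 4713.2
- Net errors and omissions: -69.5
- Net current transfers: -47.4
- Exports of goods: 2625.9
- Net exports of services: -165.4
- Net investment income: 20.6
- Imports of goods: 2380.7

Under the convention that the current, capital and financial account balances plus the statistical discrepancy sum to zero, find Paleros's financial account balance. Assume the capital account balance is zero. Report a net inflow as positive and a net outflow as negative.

16.5

Goods balance = 2625.9 - 2380.7 = 245.2
Services balance = -165.4
Trade balance (goods + services) = 245.2 + (-165.4) = 79.8
Net primary income = 20.6
Net secondary income = -47.4
Current account = 79.8 + 20.6 + (-47.4) = 53.0
Financial account = -(53.0 + (-69.5)) = 16.5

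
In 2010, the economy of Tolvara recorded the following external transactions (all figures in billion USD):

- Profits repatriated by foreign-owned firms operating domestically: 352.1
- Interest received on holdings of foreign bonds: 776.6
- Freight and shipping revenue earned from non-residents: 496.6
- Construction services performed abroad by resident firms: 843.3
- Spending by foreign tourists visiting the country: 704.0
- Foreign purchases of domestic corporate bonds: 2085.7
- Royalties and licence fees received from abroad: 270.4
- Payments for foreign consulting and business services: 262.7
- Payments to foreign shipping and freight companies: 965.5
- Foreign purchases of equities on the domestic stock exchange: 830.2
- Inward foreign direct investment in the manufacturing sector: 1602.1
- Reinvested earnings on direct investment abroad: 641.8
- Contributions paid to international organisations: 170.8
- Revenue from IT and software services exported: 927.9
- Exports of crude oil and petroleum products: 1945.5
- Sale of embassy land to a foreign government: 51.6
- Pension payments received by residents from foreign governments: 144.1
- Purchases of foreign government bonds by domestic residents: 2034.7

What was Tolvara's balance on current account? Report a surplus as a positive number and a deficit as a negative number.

4999.1

Goods: 1945.5
Services: -965.5 + 270.4 + 843.3 + 496.6 + 927.9 - 262.7 + 704.0 = 2014.0
Primary income: -352.1 + 776.6 + 641.8 = 1066.3
Secondary income: -170.8 + 144.1 = -26.7
Current account = 1945.5 + 2014.0 + 1066.3 + (-26.7) = 4999.1
(Excluded from the current account — financial account: foreign purchases of domestic corporate bonds 2085.7, foreign purchases of equities on the domestic stock exchange 830.2, inward foreign direct investment in the manufacturing sector 1602.1, purchases of foreign government bonds by domestic residents 2034.7; capital account: sale of embassy land to a foreign government 51.6.)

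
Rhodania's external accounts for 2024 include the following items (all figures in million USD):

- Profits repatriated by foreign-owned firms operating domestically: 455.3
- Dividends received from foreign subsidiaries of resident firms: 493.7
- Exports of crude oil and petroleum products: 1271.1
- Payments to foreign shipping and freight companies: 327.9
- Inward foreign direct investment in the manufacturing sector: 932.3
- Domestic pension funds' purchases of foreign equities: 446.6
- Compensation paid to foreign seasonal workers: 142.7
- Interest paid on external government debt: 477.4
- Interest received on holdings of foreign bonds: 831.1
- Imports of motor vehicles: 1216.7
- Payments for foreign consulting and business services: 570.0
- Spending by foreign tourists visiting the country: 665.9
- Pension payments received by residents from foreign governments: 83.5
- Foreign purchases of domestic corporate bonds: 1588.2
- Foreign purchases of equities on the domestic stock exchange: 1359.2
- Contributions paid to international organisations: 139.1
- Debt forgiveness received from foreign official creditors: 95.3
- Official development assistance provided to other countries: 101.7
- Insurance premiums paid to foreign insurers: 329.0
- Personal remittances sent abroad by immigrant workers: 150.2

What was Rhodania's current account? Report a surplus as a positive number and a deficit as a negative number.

-564.7

Goods: 1271.1 - 1216.7 = 54.4
Services: -570.0 + 665.9 - 327.9 - 329.0 = -561.0
Primary income: -455.3 + 493.7 - 477.4 - 142.7 + 831.1 = 249.4
Secondary income: -139.1 - 101.7 - 150.2 + 83.5 = -307.5
Current account = 54.4 + (-561.0) + 249.4 + (-307.5) = -564.7
(Excluded from the current account — financial account: inward foreign direct investment in the manufacturing sector 932.3, domestic pension funds' purchases of foreign equities 446.6, foreign purchases of domestic corporate bonds 1588.2, foreign purchases of equities on the domestic stock exchange 1359.2; capital account: debt forgiveness received from foreign official creditors 95.3.)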